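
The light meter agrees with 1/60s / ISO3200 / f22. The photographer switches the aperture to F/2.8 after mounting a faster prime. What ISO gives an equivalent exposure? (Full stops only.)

ISO 50

Aperture: f/22 → f/16 → f/11 → f/8 → f/5.6 → f/4 → f/2.8 — 6 stops wider (brighter).
Need 6 stops darker from the ISO: 3200 → 1600 → 800 → 400 → 200 → 100 → 50.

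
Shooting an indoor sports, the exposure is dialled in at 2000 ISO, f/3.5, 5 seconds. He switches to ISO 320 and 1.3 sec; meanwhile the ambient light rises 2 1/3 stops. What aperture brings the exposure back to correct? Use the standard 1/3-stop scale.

Scene light: 2 1/3 stops brighter.
ISO: 2000 → 1600 → 1250 → 1000 → 800 → 640 → 500 → 400 → 320 — 2 2/3 stops lower (darker).
Shutter speed: 5 → 4 → 3.2 → 2.5 → 2 → 1.6 → 1.3 — 2 stops shorter (darker).
Net so far: 2 1/3 stops darker. Aperture: f/3.5 → f/3.2 → f/2.8 → f/2.5 → f/2.2 → f/2 → f/1.8 → f/1.6.

f/1.6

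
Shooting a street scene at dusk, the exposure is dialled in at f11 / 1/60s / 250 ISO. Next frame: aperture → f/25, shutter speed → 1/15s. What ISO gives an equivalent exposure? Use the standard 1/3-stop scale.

ISO 320

Aperture: f/11 → f/13 → f/14 → f/16 → f/18 → f/20 → f/22 → f/25 — 2 1/3 stops stopped down (darker).
Shutter speed: 1/60 → 1/50 → 1/40 → 1/30 → 1/25 → 1/20 → 1/15 — 2 stops longer (brighter).
Net change so far: 1/3 stop darker. Offset with the ISO: 250 → 320.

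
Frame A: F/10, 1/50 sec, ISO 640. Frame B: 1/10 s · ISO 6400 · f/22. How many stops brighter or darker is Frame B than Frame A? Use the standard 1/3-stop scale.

3 1/3 stops brighter

Aperture: f/10 → f/11 → f/13 → f/14 → f/16 → f/18 → f/20 → f/22 — 2 1/3 stops smaller aperture (darker).
Shutter speed: 1/50 → 1/40 → 1/30 → 1/25 → 1/20 → 1/15 → 1/13 → 1/10 — 2 1/3 stops longer (brighter).
ISO: 640 → 800 → 1000 → 1250 → 1600 → 2000 → 2500 → 3200 → 4000 → 5000 → 6400 — 3 1/3 stops raised (brighter).
Net: −2 1/3 +2 1/3 +3 1/3 = +3 1/3 stops.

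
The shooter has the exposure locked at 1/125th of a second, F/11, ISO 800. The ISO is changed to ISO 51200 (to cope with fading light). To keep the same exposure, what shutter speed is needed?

ISO: 800 → 1600 → 3200 → 6400 → 12800 → 25600 → 51200 — 6 stops raised (brighter).
Need 6 stops darker from the shutter speed: 1/125 → 1/250 → 1/500 → 1/1000 → 1/2000 → 1/4000 → 1/8000.

1/8000s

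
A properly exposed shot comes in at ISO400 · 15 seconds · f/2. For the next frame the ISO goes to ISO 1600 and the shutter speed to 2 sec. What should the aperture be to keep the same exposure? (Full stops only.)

ISO: 400 → 800 → 1600 — 2 stops higher (brighter).
Shutter speed: 15 → 8 → 4 → 2 — 3 stops shorter (darker).
Net change so far: 1 stop darker. Offset with the aperture: f/2 → f/1.4.

f/1.4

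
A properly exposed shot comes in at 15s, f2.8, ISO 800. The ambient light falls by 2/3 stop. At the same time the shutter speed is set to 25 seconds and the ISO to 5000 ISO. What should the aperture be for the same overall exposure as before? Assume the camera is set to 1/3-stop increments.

Scene light: 2/3 stop darker.
Shutter speed: 15 → 20 → 25 — 2/3 stop slower (brighter).
ISO: 800 → 1000 → 1250 → 1600 → 2000 → 2500 → 3200 → 4000 → 5000 — 2 2/3 stops higher (brighter).
Net so far: 2 2/3 stops brighter. Aperture: f/2.8 → f/3.2 → f/3.5 → f/4 → f/4.5 → f/5 → f/5.6 → f/6.3 → f/7.1.

f/7.1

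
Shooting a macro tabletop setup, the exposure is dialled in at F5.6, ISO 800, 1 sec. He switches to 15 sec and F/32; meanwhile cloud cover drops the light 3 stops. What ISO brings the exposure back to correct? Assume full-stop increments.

Scene light: 3 stops darker.
Shutter speed: 1 → 2 → 4 → 8 → 15 — 4 stops slower (brighter).
Aperture: f/5.6 → f/8 → f/11 → f/16 → f/22 → f/32 — 5 stops smaller aperture (darker).
Net so far: 4 stops darker. ISO: 800 → 1600 → 3200 → 6400 → 12800.

ISO 12800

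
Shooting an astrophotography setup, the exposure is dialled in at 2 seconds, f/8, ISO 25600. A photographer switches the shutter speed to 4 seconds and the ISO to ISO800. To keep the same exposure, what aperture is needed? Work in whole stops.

f/2

Shutter speed: 2 → 4 — 1 stop slower (brighter).
ISO: 25600 → 12800 → 6400 → 3200 → 1600 → 800 — 5 stops dropped (darker).
Net change so far: 4 stops darker. Offset with the aperture: f/8 → f/5.6 → f/4 → f/2.8 → f/2.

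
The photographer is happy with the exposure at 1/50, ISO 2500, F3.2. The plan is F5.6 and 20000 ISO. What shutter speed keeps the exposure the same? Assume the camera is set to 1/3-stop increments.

Aperture: f/3.2 → f/3.5 → f/4 → f/4.5 → f/5 → f/5.6 — 1 2/3 stops smaller aperture (darker).
ISO: 2500 → 3200 → 4000 → 5000 → 6400 → 8000 → 10000 → 12800 → 16000 → 20000 — 3 stops raised (brighter).
Net change so far: 1 1/3 stops brighter. Offset with the shutter speed: 1/50 → 1/60 → 1/80 → 1/100 → 1/125.

1/125s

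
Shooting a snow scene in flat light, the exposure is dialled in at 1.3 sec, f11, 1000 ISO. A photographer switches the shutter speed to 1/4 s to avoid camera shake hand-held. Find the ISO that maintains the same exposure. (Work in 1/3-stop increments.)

Shutter speed: 1.3 → 1 → 0.8 → 0.6 → 0.5 → 0.4 → 0.3 → 1/4 — 2 1/3 stops faster (darker).
Need 2 1/3 stops brighter from the ISO: 1000 → 1250 → 1600 → 2000 → 2500 → 3200 → 4000 → 5000.

ISO 5000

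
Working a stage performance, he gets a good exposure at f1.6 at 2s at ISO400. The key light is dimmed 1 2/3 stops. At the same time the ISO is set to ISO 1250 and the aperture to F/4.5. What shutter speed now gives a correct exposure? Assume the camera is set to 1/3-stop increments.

Scene light: 1 2/3 stops darker.
ISO: 400 → 500 → 640 → 800 → 1000 → 1250 — 1 2/3 stops higher (brighter).
Aperture: f/1.6 → f/1.8 → f/2 → f/2.2 → f/2.5 → f/2.8 → f/3.2 → f/3.5 → f/4 → f/4.5 — 3 stops smaller aperture (darker).
Net so far: 3 stops darker. Shutter speed: 2 → 2.5 → 3.2 → 4 → 5 → 6 → 8 → 10 → 13 → 15.

15 s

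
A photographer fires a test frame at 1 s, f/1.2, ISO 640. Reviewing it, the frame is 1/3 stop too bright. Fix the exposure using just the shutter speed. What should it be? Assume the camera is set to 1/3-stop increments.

Overexposed by 1/3 stop → need 1/3 stop darker.
Shutter speed: 1 → 0.8.

0.8 s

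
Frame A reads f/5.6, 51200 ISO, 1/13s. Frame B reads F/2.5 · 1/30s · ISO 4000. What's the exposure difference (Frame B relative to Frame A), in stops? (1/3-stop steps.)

2 2/3 stops darker

Aperture: f/5.6 → f/5 → f/4.5 → f/4 → f/3.5 → f/3.2 → f/2.8 → f/2.5 — 2 1/3 stops larger aperture (brighter).
Shutter speed: 1/13 → 1/15 → 1/20 → 1/25 → 1/30 — 1 1/3 stops shorter (darker).
ISO: 51200 → 40000 → 32000 → 25600 → 20000 → 16000 → 12800 → 10000 → 8000 → 6400 → 5000 → 4000 — 3 2/3 stops dropped (darker).
Net: +2 1/3 −1 1/3 −3 2/3 = −2 2/3 stops.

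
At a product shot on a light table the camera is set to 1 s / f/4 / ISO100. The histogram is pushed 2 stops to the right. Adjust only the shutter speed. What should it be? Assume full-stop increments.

Overexposed by 2 stops → need 2 stops darker.
Shutter speed: 1 → 1/2 → 1/4.

1/4s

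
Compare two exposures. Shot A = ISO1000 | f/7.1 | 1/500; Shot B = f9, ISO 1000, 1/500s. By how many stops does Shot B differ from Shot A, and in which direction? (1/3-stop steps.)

2/3 stop darker

Aperture: f/7.1 → f/8 → f/9 — 2/3 stop stopped down (darker).
Shutter speed: unchanged.
ISO: unchanged.
Net: −2/3 = −2/3 stops.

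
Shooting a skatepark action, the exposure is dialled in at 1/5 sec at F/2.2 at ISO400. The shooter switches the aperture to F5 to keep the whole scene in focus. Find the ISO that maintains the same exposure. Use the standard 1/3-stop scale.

Aperture: f/2.2 → f/2.5 → f/2.8 → f/3.2 → f/3.5 → f/4 → f/4.5 → f/5 — 2 1/3 stops smaller aperture (darker).
Need 2 1/3 stops brighter from the ISO: 400 → 500 → 640 → 800 → 1000 → 1250 → 1600 → 2000.

ISO 2000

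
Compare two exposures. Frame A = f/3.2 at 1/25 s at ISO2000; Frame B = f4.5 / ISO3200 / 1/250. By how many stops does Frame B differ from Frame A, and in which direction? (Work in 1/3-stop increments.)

3 2/3 stops darker

Aperture: f/3.2 → f/3.5 → f/4 → f/4.5 — 1 stop stopped down (darker).
Shutter speed: 1/25 → 1/30 → 1/40 → 1/50 → 1/60 → 1/80 → 1/100 → 1/125 → 1/160 → 1/200 → 1/250 — 3 1/3 stops faster (darker).
ISO: 2000 → 2500 → 3200 — 2/3 stop raised (brighter).
Net: −1 −3 1/3 +2/3 = −3 2/3 stops.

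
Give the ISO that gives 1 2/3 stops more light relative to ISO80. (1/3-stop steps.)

ISO 250

ISO: 80 → 100 → 125 → 160 → 200 → 250 — 1 2/3 stops raised (brighter).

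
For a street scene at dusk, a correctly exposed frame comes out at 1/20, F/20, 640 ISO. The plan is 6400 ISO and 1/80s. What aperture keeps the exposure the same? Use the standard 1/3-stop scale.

ISO: 640 → 800 → 1000 → 1250 → 1600 → 2000 → 2500 → 3200 → 4000 → 5000 → 6400 — 3 1/3 stops higher (brighter).
Shutter speed: 1/20 → 1/25 → 1/30 → 1/40 → 1/50 → 1/60 → 1/80 — 2 stops faster (darker).
Net change so far: 1 1/3 stops brighter. Offset with the aperture: f/20 → f/22 → f/25 → f/29 → f/32.

f/32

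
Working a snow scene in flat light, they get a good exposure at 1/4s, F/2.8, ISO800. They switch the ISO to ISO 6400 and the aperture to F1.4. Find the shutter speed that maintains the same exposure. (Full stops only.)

1/125s

ISO: 800 → 1600 → 3200 → 6400 — 3 stops higher (brighter).
Aperture: f/2.8 → f/2 → f/1.4 — 2 stops opened up (brighter).
Net change so far: 5 stops brighter. Offset with the shutter speed: 1/4 → 1/8 → 1/15 → 1/30 → 1/60 → 1/125.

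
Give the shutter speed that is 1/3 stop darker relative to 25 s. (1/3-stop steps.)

Shutter speed: 25 → 20 — 1/3 stop shorter (darker).

20 s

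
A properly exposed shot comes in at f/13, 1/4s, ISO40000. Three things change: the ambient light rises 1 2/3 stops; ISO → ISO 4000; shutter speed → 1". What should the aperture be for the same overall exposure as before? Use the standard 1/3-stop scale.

f/14

Scene light: 1 2/3 stops brighter.
ISO: 40000 → 32000 → 25600 → 20000 → 16000 → 12800 → 10000 → 8000 → 6400 → 5000 → 4000 — 3 1/3 stops dropped (darker).
Shutter speed: 1/4 → 0.3 → 0.4 → 0.5 → 0.6 → 0.8 → 1 — 2 stops longer (brighter).
Net so far: 1/3 stop brighter. Aperture: f/13 → f/14.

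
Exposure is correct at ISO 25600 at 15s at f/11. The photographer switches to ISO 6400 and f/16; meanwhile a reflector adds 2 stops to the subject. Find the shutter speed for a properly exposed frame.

30 s

Scene light: 2 stops brighter.
ISO: 25600 → 12800 → 6400 — 2 stops dropped (darker).
Aperture: f/11 → f/16 — 1 stop smaller aperture (darker).
Net so far: 1 stop darker. Shutter speed: 15 → 30.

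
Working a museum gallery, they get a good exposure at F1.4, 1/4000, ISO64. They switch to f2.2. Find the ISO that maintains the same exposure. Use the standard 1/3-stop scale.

Aperture: f/1.4 → f/1.6 → f/1.8 → f/2 → f/2.2 — 1 1/3 stops smaller aperture (darker).
Need 1 1/3 stops brighter from the ISO: 64 → 80 → 100 → 125 → 160.

ISO 160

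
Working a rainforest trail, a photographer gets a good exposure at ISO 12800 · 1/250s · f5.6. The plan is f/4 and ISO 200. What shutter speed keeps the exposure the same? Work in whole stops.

1/8s

Aperture: f/5.6 → f/4 — 1 stop larger aperture (brighter).
ISO: 12800 → 6400 → 3200 → 1600 → 800 → 400 → 200 — 6 stops dropped (darker).
Net change so far: 5 stops darker. Offset with the shutter speed: 1/250 → 1/125 → 1/60 → 1/30 → 1/15 → 1/8.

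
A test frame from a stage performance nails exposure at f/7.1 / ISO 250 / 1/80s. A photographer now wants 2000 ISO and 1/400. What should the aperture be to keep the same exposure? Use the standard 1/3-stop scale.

ISO: 250 → 320 → 400 → 500 → 640 → 800 → 1000 → 1250 → 1600 → 2000 — 3 stops higher (brighter).
Shutter speed: 1/80 → 1/100 → 1/125 → 1/160 → 1/200 → 1/250 → 1/320 → 1/400 — 2 1/3 stops faster (darker).
Net change so far: 2/3 stop brighter. Offset with the aperture: f/7.1 → f/8 → f/9.

f/9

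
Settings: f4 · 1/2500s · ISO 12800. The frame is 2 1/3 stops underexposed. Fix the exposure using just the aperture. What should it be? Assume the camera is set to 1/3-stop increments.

f/1.8

Underexposed by 2 1/3 stops → need 2 1/3 stops brighter.
Aperture: f/4 → f/3.5 → f/3.2 → f/2.8 → f/2.5 → f/2.2 → f/2 → f/1.8.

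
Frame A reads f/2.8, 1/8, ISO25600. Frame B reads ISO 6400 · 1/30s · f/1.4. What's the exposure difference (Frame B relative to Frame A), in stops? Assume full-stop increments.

2 stops darker

Aperture: f/2.8 → f/2 → f/1.4 — 2 stops wider (brighter).
Shutter speed: 1/8 → 1/15 → 1/30 — 2 stops shorter (darker).
ISO: 25600 → 12800 → 6400 — 2 stops dropped (darker).
Net: +2 −2 −2 = −2 stops.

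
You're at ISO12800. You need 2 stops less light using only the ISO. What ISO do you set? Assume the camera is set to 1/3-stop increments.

ISO: 12800 → 10000 → 8000 → 6400 → 5000 → 4000 → 3200 — 2 stops dropped (darker).

ISO 3200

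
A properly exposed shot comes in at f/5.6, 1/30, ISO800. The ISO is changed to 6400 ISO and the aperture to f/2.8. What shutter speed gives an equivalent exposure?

ISO: 800 → 1600 → 3200 → 6400 — 3 stops higher (brighter).
Aperture: f/5.6 → f/4 → f/2.8 — 2 stops larger aperture (brighter).
Net change so far: 5 stops brighter. Offset with the shutter speed: 1/30 → 1/60 → 1/125 → 1/250 → 1/500 → 1/1000.

1/1000s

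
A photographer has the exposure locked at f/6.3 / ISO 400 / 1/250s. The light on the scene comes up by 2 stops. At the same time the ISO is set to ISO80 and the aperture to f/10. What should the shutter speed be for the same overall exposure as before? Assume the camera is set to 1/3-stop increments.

1/80s

Scene light: 2 stops brighter.
ISO: 400 → 320 → 250 → 200 → 160 → 125 → 100 → 80 — 2 1/3 stops dropped (darker).
Aperture: f/6.3 → f/7.1 → f/8 → f/9 → f/10 — 1 1/3 stops smaller aperture (darker).
Net so far: 1 2/3 stops darker. Shutter speed: 1/250 → 1/200 → 1/160 → 1/125 → 1/100 → 1/80.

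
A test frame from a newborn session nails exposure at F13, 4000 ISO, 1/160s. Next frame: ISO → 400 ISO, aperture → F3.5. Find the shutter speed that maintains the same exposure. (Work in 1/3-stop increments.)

1/200s

ISO: 4000 → 3200 → 2500 → 2000 → 1600 → 1250 → 1000 → 800 → 640 → 500 → 400 — 3 1/3 stops dropped (darker).
Aperture: f/13 → f/11 → f/10 → f/9 → f/8 → f/7.1 → f/6.3 → f/5.6 → f/5 → f/4.5 → f/4 → f/3.5 — 3 2/3 stops opened up (brighter).
Net change so far: 1/3 stop brighter. Offset with the shutter speed: 1/160 → 1/200.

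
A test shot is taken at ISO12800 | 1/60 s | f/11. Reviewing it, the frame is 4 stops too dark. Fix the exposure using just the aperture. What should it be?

f/2.8

Underexposed by 4 stops → need 4 stops brighter.
Aperture: f/11 → f/8 → f/5.6 → f/4 → f/2.8.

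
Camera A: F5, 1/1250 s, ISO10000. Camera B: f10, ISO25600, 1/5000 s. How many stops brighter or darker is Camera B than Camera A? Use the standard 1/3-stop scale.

2 2/3 stops darker

Aperture: f/5 → f/5.6 → f/6.3 → f/7.1 → f/8 → f/9 → f/10 — 2 stops stopped down (darker).
Shutter speed: 1/1250 → 1/1600 → 1/2000 → 1/2500 → 1/3200 → 1/4000 → 1/5000 — 2 stops faster (darker).
ISO: 10000 → 12800 → 16000 → 20000 → 25600 — 1 1/3 stops raised (brighter).
Net: −2 −2 +1 1/3 = −2 2/3 stops.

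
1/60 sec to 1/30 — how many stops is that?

1 stop

1/60 → 1/30 — count the steps: 1 stop.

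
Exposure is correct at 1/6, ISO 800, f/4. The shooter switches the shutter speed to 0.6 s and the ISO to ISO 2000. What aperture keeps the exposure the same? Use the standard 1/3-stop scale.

f/13

Shutter speed: 1/6 → 1/5 → 1/4 → 0.3 → 0.4 → 0.5 → 0.6 — 2 stops slower (brighter).
ISO: 800 → 1000 → 1250 → 1600 → 2000 — 1 1/3 stops higher (brighter).
Net change so far: 3 1/3 stops brighter. Offset with the aperture: f/4 → f/4.5 → f/5 → f/5.6 → f/6.3 → f/7.1 → f/8 → f/9 → f/10 → f/11 → f/13.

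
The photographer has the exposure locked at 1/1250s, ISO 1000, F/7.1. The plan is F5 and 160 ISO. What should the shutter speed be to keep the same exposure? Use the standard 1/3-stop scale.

Aperture: f/7.1 → f/6.3 → f/5.6 → f/5 — 1 stop opened up (brighter).
ISO: 1000 → 800 → 640 → 500 → 400 → 320 → 250 → 200 → 160 — 2 2/3 stops dropped (darker).
Net change so far: 1 2/3 stops darker. Offset with the shutter speed: 1/1250 → 1/1000 → 1/800 → 1/640 → 1/500 → 1/400.

1/400s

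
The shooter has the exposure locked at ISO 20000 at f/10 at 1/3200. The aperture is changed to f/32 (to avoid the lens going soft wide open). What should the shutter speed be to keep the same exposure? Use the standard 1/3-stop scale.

1/320s

Aperture: f/10 → f/11 → f/13 → f/14 → f/16 → f/18 → f/20 → f/22 → f/25 → f/29 → f/32 — 3 1/3 stops stopped down (darker).
Need 3 1/3 stops brighter from the shutter speed: 1/3200 → 1/2500 → 1/2000 → 1/1600 → 1/1250 → 1/1000 → 1/800 → 1/640 → 1/500 → 1/400 → 1/320.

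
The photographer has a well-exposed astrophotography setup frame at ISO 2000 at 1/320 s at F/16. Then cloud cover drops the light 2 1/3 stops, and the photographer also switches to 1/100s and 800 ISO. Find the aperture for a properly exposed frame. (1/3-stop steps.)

Scene light: 2 1/3 stops darker.
Shutter speed: 1/320 → 1/250 → 1/200 → 1/160 → 1/125 → 1/100 — 1 2/3 stops longer (brighter).
ISO: 2000 → 1600 → 1250 → 1000 → 800 — 1 1/3 stops lower (darker).
Net so far: 2 stops darker. Aperture: f/16 → f/14 → f/13 → f/11 → f/10 → f/9 → f/8.

f/8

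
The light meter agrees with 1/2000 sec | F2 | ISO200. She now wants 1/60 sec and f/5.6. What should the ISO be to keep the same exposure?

Shutter speed: 1/2000 → 1/1000 → 1/500 → 1/250 → 1/125 → 1/60 — 5 stops slower (brighter).
Aperture: f/2 → f/2.8 → f/4 → f/5.6 — 3 stops narrower (darker).
Net change so far: 2 stops brighter. Offset with the ISO: 200 → 100 → 50.

ISO 50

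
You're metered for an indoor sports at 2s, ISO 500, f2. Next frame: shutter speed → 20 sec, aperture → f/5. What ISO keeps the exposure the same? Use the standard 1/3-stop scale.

ISO 320

Shutter speed: 2 → 2.5 → 3.2 → 4 → 5 → 6 → 8 → 10 → 13 → 15 → 20 — 3 1/3 stops longer (brighter).
Aperture: f/2 → f/2.2 → f/2.5 → f/2.8 → f/3.2 → f/3.5 → f/4 → f/4.5 → f/5 — 2 2/3 stops smaller aperture (darker).
Net change so far: 2/3 stop brighter. Offset with the ISO: 500 → 400 → 320.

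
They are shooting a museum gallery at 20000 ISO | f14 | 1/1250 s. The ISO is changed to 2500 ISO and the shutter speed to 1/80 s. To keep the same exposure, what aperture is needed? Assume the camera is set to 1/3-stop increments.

f/20

ISO: 20000 → 16000 → 12800 → 10000 → 8000 → 6400 → 5000 → 4000 → 3200 → 2500 — 3 stops dropped (darker).
Shutter speed: 1/1250 → 1/1000 → 1/800 → 1/640 → 1/500 → 1/400 → 1/320 → 1/250 → 1/200 → 1/160 → 1/125 → 1/100 → 1/80 — 4 stops longer (brighter).
Net change so far: 1 stop brighter. Offset with the aperture: f/14 → f/16 → f/18 → f/20.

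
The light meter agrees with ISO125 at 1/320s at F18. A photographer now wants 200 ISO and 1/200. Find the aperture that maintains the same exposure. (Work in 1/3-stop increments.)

ISO: 125 → 160 → 200 — 2/3 stop higher (brighter).
Shutter speed: 1/320 → 1/250 → 1/200 — 2/3 stop longer (brighter).
Net change so far: 1 1/3 stops brighter. Offset with the aperture: f/18 → f/20 → f/22 → f/25 → f/29.

f/29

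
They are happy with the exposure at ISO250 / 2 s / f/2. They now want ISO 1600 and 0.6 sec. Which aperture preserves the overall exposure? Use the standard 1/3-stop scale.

ISO: 250 → 320 → 400 → 500 → 640 → 800 → 1000 → 1250 → 1600 — 2 2/3 stops raised (brighter).
Shutter speed: 2 → 1.6 → 1.3 → 1 → 0.8 → 0.6 — 1 2/3 stops faster (darker).
Net change so far: 1 stop brighter. Offset with the aperture: f/2 → f/2.2 → f/2.5 → f/2.8.

f/2.8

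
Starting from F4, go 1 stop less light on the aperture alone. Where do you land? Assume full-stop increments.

f/5.6

Aperture: f/4 → f/5.6 — 1 stop stopped down (darker).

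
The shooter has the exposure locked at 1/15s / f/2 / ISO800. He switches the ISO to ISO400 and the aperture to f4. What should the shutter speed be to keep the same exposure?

1/2s

ISO: 800 → 400 — 1 stop dropped (darker).
Aperture: f/2 → f/2.8 → f/4 — 2 stops narrower (darker).
Net change so far: 3 stops darker. Offset with the shutter speed: 1/15 → 1/8 → 1/4 → 1/2.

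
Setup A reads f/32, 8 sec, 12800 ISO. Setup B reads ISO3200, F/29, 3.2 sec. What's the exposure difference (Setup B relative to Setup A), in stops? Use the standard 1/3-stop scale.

3 stops darker

Aperture: f/32 → f/29 — 1/3 stop wider (brighter).
Shutter speed: 8 → 6 → 5 → 4 → 3.2 — 1 1/3 stops shorter (darker).
ISO: 12800 → 10000 → 8000 → 6400 → 5000 → 4000 → 3200 — 2 stops lower (darker).
Net: +1/3 −1 1/3 −2 = −3 stops.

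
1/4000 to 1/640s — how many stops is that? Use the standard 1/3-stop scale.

2 2/3 stops

1/4000 → 1/3200 → 1/2500 → 1/2000 → 1/1600 → 1/1250 → 1/1000 → 1/800 → 1/640 — count the steps: 8 third-stops = 2 2/3 stops.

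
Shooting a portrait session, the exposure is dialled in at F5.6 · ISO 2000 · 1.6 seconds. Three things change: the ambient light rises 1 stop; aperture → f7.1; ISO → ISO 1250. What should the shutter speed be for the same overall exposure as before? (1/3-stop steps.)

2 s

Scene light: 1 stop brighter.
Aperture: f/5.6 → f/6.3 → f/7.1 — 2/3 stop stopped down (darker).
ISO: 2000 → 1600 → 1250 — 2/3 stop lower (darker).
Net so far: 1/3 stop darker. Shutter speed: 1.6 → 2.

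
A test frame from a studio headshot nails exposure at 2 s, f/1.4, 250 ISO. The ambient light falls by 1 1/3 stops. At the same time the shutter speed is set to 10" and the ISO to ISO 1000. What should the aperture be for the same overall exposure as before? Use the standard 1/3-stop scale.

Scene light: 1 1/3 stops darker.
Shutter speed: 2 → 2.5 → 3.2 → 4 → 5 → 6 → 8 → 10 — 2 1/3 stops longer (brighter).
ISO: 250 → 320 → 400 → 500 → 640 → 800 → 1000 — 2 stops higher (brighter).
Net so far: 3 stops brighter. Aperture: f/1.4 → f/1.6 → f/1.8 → f/2 → f/2.2 → f/2.5 → f/2.8 → f/3.2 → f/3.5 → f/4.

f/4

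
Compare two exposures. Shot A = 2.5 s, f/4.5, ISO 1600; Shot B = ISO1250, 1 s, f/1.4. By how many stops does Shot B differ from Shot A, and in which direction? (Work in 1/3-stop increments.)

1 2/3 stops brighter

Aperture: f/4.5 → f/4 → f/3.5 → f/3.2 → f/2.8 → f/2.5 → f/2.2 → f/2 → f/1.8 → f/1.6 → f/1.4 — 3 1/3 stops opened up (brighter).
Shutter speed: 2.5 → 2 → 1.6 → 1.3 → 1 — 1 1/3 stops faster (darker).
ISO: 1600 → 1250 — 1/3 stop dropped (darker).
Net: +3 1/3 −1 1/3 −1/3 = +1 2/3 stops.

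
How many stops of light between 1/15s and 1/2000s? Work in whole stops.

1/15 → 1/30 → 1/60 → 1/125 → 1/250 → 1/500 → 1/1000 → 1/2000 — count the steps: 7 stops.

7 stops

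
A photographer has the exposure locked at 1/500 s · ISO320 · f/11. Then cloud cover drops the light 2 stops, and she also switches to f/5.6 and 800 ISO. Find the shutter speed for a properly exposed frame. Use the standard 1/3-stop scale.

Scene light: 2 stops darker.
Aperture: f/11 → f/10 → f/9 → f/8 → f/7.1 → f/6.3 → f/5.6 — 2 stops opened up (brighter).
ISO: 320 → 400 → 500 → 640 → 800 — 1 1/3 stops raised (brighter).
Net so far: 1 1/3 stops brighter. Shutter speed: 1/500 → 1/640 → 1/800 → 1/1000 → 1/1250.

1/1250s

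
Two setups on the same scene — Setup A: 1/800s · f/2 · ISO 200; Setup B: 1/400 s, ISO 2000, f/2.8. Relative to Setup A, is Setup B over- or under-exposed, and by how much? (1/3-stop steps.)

3 1/3 stops brighter

Aperture: f/2 → f/2.2 → f/2.5 → f/2.8 — 1 stop narrower (darker).
Shutter speed: 1/800 → 1/640 → 1/500 → 1/400 — 1 stop longer (brighter).
ISO: 200 → 250 → 320 → 400 → 500 → 640 → 800 → 1000 → 1250 → 1600 → 2000 — 3 1/3 stops raised (brighter).
Net: −1 +1 +3 1/3 = +3 1/3 stops.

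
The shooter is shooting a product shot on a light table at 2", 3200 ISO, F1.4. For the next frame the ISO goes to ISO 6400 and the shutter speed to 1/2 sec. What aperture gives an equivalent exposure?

f/1.0

ISO: 3200 → 6400 — 1 stop higher (brighter).
Shutter speed: 2 → 1 → 1/2 — 2 stops shorter (darker).
Net change so far: 1 stop darker. Offset with the aperture: f/1.4 → f/1.0.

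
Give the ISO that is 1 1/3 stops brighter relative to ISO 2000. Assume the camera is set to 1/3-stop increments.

ISO 5000

ISO: 2000 → 2500 → 3200 → 4000 → 5000 — 1 1/3 stops raised (brighter).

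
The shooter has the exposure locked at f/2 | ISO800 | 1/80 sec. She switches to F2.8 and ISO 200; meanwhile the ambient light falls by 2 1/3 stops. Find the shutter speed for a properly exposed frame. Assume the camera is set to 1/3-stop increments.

Scene light: 2 1/3 stops darker.
Aperture: f/2 → f/2.2 → f/2.5 → f/2.8 — 1 stop smaller aperture (darker).
ISO: 800 → 640 → 500 → 400 → 320 → 250 → 200 — 2 stops dropped (darker).
Net so far: 5 1/3 stops darker. Shutter speed: 1/80 → 1/60 → 1/50 → 1/40 → 1/30 → 1/25 → 1/20 → 1/15 → 1/13 → 1/10 → 1/8 → 1/6 → 1/5 → 1/4 → 0.3 → 0.4 → 0.5.

0.5 s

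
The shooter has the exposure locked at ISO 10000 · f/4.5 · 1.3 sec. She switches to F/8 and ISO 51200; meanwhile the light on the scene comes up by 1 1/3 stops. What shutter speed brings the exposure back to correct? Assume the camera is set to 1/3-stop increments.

0.3 s

Scene light: 1 1/3 stops brighter.
Aperture: f/4.5 → f/5 → f/5.6 → f/6.3 → f/7.1 → f/8 — 1 2/3 stops narrower (darker).
ISO: 10000 → 12800 → 16000 → 20000 → 25600 → 32000 → 40000 → 51200 — 2 1/3 stops raised (brighter).
Net so far: 2 stops brighter. Shutter speed: 1.3 → 1 → 0.8 → 0.6 → 0.5 → 0.4 → 0.3.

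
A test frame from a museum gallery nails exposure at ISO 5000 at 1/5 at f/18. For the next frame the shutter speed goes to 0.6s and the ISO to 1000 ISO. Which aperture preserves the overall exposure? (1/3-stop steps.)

Shutter speed: 1/5 → 1/4 → 0.3 → 0.4 → 0.5 → 0.6 — 1 2/3 stops slower (brighter).
ISO: 5000 → 4000 → 3200 → 2500 → 2000 → 1600 → 1250 → 1000 — 2 1/3 stops lower (darker).
Net change so far: 2/3 stop darker. Offset with the aperture: f/18 → f/16 → f/14.

f/14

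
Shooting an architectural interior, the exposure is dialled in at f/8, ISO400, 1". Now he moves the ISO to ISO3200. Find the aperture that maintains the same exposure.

f/22

ISO: 400 → 800 → 1600 → 3200 — 3 stops raised (brighter).
Need 3 stops darker from the aperture: f/8 → f/11 → f/16 → f/22.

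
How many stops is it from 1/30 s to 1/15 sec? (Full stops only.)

1/30 → 1/15 — count the steps: 1 stop.

1 stop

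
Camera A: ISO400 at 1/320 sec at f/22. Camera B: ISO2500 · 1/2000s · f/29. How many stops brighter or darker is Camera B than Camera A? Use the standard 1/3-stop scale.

2/3 stop darker

Aperture: f/22 → f/25 → f/29 — 2/3 stop stopped down (darker).
Shutter speed: 1/320 → 1/400 → 1/500 → 1/640 → 1/800 → 1/1000 → 1/1250 → 1/1600 → 1/2000 — 2 2/3 stops shorter (darker).
ISO: 400 → 500 → 640 → 800 → 1000 → 1250 → 1600 → 2000 → 2500 — 2 2/3 stops raised (brighter).
Net: −2/3 −2 2/3 +2 2/3 = −2/3 stops.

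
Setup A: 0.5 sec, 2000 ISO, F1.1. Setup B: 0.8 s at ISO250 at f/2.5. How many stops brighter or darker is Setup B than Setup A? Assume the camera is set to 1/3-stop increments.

Aperture: f/1.1 → f/1.2 → f/1.4 → f/1.6 → f/1.8 → f/2 → f/2.2 → f/2.5 — 2 1/3 stops smaller aperture (darker).
Shutter speed: 0.5 → 0.6 → 0.8 — 2/3 stop slower (brighter).
ISO: 2000 → 1600 → 1250 → 1000 → 800 → 640 → 500 → 400 → 320 → 250 — 3 stops lower (darker).
Net: −2 1/3 +2/3 −3 = −4 2/3 stops.

4 2/3 stops darker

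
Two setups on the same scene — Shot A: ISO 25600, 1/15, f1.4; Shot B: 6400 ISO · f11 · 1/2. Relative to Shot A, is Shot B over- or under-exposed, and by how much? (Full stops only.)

5 stops darker

Aperture: f/1.4 → f/2 → f/2.8 → f/4 → f/5.6 → f/8 → f/11 — 6 stops smaller aperture (darker).
Shutter speed: 1/15 → 1/8 → 1/4 → 1/2 — 3 stops slower (brighter).
ISO: 25600 → 12800 → 6400 — 2 stops dropped (darker).
Net: −6 +3 −2 = −5 stops.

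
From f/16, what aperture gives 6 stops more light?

f/2

Aperture: f/16 → f/11 → f/8 → f/5.6 → f/4 → f/2.8 → f/2 — 6 stops opened up (brighter).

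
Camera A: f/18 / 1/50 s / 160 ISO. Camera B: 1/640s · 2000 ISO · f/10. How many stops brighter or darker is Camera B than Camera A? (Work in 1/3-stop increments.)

Aperture: f/18 → f/16 → f/14 → f/13 → f/11 → f/10 — 1 2/3 stops larger aperture (brighter).
Shutter speed: 1/50 → 1/60 → 1/80 → 1/100 → 1/125 → 1/160 → 1/200 → 1/250 → 1/320 → 1/400 → 1/500 → 1/640 — 3 2/3 stops faster (darker).
ISO: 160 → 200 → 250 → 320 → 400 → 500 → 640 → 800 → 1000 → 1250 → 1600 → 2000 — 3 2/3 stops higher (brighter).
Net: +1 2/3 −3 2/3 +3 2/3 = +1 2/3 stops.

1 2/3 stops brighter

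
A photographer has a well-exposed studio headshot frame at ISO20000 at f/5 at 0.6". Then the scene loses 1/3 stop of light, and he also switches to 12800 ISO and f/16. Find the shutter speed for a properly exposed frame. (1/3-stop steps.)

Scene light: 1/3 stop darker.
ISO: 20000 → 16000 → 12800 — 2/3 stop dropped (darker).
Aperture: f/5 → f/5.6 → f/6.3 → f/7.1 → f/8 → f/9 → f/10 → f/11 → f/13 → f/14 → f/16 — 3 1/3 stops stopped down (darker).
Net so far: 4 1/3 stops darker. Shutter speed: 0.6 → 0.8 → 1 → 1.3 → 1.6 → 2 → 2.5 → 3.2 → 4 → 5 → 6 → 8 → 10 → 13.

13 s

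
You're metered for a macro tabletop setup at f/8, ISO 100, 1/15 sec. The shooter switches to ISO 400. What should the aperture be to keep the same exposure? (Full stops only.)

f/16

ISO: 100 → 200 → 400 — 2 stops raised (brighter).
Need 2 stops darker from the aperture: f/8 → f/11 → f/16.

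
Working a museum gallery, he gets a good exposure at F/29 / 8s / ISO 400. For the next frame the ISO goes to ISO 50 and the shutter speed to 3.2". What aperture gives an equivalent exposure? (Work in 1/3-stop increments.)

f/6.3

ISO: 400 → 320 → 250 → 200 → 160 → 125 → 100 → 80 → 64 → 50 — 3 stops lower (darker).
Shutter speed: 8 → 6 → 5 → 4 → 3.2 — 1 1/3 stops faster (darker).
Net change so far: 4 1/3 stops darker. Offset with the aperture: f/29 → f/25 → f/22 → f/20 → f/18 → f/16 → f/14 → f/13 → f/11 → f/10 → f/9 → f/8 → f/7.1 → f/6.3.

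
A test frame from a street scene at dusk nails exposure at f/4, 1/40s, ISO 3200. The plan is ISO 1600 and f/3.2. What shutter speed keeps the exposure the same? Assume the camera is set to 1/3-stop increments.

1/30s

ISO: 3200 → 2500 → 2000 → 1600 — 1 stop lower (darker).
Aperture: f/4 → f/3.5 → f/3.2 — 2/3 stop opened up (brighter).
Net change so far: 1/3 stop darker. Offset with the shutter speed: 1/40 → 1/30.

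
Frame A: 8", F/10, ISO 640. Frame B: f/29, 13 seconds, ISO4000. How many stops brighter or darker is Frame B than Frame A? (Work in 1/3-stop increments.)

1/3 stop brighter

Aperture: f/10 → f/11 → f/13 → f/14 → f/16 → f/18 → f/20 → f/22 → f/25 → f/29 — 3 stops stopped down (darker).
Shutter speed: 8 → 10 → 13 — 2/3 stop slower (brighter).
ISO: 640 → 800 → 1000 → 1250 → 1600 → 2000 → 2500 → 3200 → 4000 — 2 2/3 stops higher (brighter).
Net: −3 +2/3 +2 2/3 = +1/3 stops.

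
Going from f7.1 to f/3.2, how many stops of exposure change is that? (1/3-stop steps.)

2 1/3 stops

f/7.1 → f/6.3 → f/5.6 → f/5 → f/4.5 → f/4 → f/3.5 → f/3.2 — count the steps: 7 third-stops = 2 1/3 stops.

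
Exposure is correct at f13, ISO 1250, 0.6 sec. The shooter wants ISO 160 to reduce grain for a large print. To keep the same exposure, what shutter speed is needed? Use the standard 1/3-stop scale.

5 s

ISO: 1250 → 1000 → 800 → 640 → 500 → 400 → 320 → 250 → 200 → 160 — 3 stops dropped (darker).
Need 3 stops brighter from the shutter speed: 0.6 → 0.8 → 1 → 1.3 → 1.6 → 2 → 2.5 → 3.2 → 4 → 5.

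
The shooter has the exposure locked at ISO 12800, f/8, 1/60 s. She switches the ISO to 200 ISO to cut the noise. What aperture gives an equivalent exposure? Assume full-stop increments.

ISO: 12800 → 6400 → 3200 → 1600 → 800 → 400 → 200 — 6 stops dropped (darker).
Need 6 stops brighter from the aperture: f/8 → f/5.6 → f/4 → f/2.8 → f/2 → f/1.4 → f/1.0.

f/1.0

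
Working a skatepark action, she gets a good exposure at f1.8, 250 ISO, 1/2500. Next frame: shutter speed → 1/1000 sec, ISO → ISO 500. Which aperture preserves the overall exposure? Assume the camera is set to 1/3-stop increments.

f/4

Shutter speed: 1/2500 → 1/2000 → 1/1600 → 1/1250 → 1/1000 — 1 1/3 stops slower (brighter).
ISO: 250 → 320 → 400 → 500 — 1 stop higher (brighter).
Net change so far: 2 1/3 stops brighter. Offset with the aperture: f/1.8 → f/2 → f/2.2 → f/2.5 → f/2.8 → f/3.2 → f/3.5 → f/4.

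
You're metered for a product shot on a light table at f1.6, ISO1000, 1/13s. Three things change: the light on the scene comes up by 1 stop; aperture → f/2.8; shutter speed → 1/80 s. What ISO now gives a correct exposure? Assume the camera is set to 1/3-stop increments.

Scene light: 1 stop brighter.
Aperture: f/1.6 → f/1.8 → f/2 → f/2.2 → f/2.5 → f/2.8 — 1 2/3 stops narrower (darker).
Shutter speed: 1/13 → 1/15 → 1/20 → 1/25 → 1/30 → 1/40 → 1/50 → 1/60 → 1/80 — 2 2/3 stops faster (darker).
Net so far: 3 1/3 stops darker. ISO: 1000 → 1250 → 1600 → 2000 → 2500 → 3200 → 4000 → 5000 → 6400 → 8000 → 10000.

ISO 10000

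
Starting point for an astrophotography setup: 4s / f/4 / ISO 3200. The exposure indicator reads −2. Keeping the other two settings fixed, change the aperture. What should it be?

Underexposed by 2 stops → need 2 stops brighter.
Aperture: f/4 → f/2.8 → f/2.

f/2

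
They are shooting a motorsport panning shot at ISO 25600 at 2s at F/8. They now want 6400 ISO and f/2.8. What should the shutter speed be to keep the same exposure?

ISO: 25600 → 12800 → 6400 — 2 stops dropped (darker).
Aperture: f/8 → f/5.6 → f/4 → f/2.8 — 3 stops larger aperture (brighter).
Net change so far: 1 stop brighter. Offset with the shutter speed: 2 → 1.

1 s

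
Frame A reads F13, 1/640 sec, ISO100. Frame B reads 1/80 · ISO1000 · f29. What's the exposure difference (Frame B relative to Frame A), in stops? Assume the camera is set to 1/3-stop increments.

Aperture: f/13 → f/14 → f/16 → f/18 → f/20 → f/22 → f/25 → f/29 — 2 1/3 stops stopped down (darker).
Shutter speed: 1/640 → 1/500 → 1/400 → 1/320 → 1/250 → 1/200 → 1/160 → 1/125 → 1/100 → 1/80 — 3 stops longer (brighter).
ISO: 100 → 125 → 160 → 200 → 250 → 320 → 400 → 500 → 640 → 800 → 1000 — 3 1/3 stops higher (brighter).
Net: −2 1/3 +3 +3 1/3 = +4 stops.

4 stops brighter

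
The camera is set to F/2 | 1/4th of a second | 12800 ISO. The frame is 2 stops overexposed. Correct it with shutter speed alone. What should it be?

1/15s

Overexposed by 2 stops → need 2 stops darker.
Shutter speed: 1/4 → 1/8 → 1/15.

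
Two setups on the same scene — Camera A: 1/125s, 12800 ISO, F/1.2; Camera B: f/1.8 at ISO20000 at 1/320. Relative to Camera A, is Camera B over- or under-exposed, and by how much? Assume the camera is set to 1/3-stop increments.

1 2/3 stops darker

Aperture: f/1.2 → f/1.4 → f/1.6 → f/1.8 — 1 stop smaller aperture (darker).
Shutter speed: 1/125 → 1/160 → 1/200 → 1/250 → 1/320 — 1 1/3 stops shorter (darker).
ISO: 12800 → 16000 → 20000 — 2/3 stop higher (brighter).
Net: −1 −1 1/3 +2/3 = −1 2/3 stops.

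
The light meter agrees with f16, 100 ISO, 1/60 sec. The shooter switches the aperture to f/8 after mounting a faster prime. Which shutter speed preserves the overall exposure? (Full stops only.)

1/250s

Aperture: f/16 → f/11 → f/8 — 2 stops wider (brighter).
Need 2 stops darker from the shutter speed: 1/60 → 1/125 → 1/250.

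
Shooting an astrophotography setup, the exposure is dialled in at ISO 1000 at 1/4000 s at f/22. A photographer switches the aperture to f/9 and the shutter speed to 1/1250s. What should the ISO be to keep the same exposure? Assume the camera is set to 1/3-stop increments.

Aperture: f/22 → f/20 → f/18 → f/16 → f/14 → f/13 → f/11 → f/10 → f/9 — 2 2/3 stops wider (brighter).
Shutter speed: 1/4000 → 1/3200 → 1/2500 → 1/2000 → 1/1600 → 1/1250 — 1 2/3 stops slower (brighter).
Net change so far: 4 1/3 stops brighter. Offset with the ISO: 1000 → 800 → 640 → 500 → 400 → 320 → 250 → 200 → 160 → 125 → 100 → 80 → 64 → 50.

ISO 50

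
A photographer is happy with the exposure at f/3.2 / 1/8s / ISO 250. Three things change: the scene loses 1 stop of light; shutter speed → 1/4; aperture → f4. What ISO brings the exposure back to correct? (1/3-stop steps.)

Scene light: 1 stop darker.
Shutter speed: 1/8 → 1/6 → 1/5 → 1/4 — 1 stop longer (brighter).
Aperture: f/3.2 → f/3.5 → f/4 — 2/3 stop narrower (darker).
Net so far: 2/3 stop darker. ISO: 250 → 320 → 400.

ISO 400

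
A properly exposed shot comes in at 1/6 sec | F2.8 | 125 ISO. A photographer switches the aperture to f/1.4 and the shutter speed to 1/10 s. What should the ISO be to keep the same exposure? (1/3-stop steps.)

ISO 50

Aperture: f/2.8 → f/2.5 → f/2.2 → f/2 → f/1.8 → f/1.6 → f/1.4 — 2 stops larger aperture (brighter).
Shutter speed: 1/6 → 1/8 → 1/10 — 2/3 stop shorter (darker).
Net change so far: 1 1/3 stops brighter. Offset with the ISO: 125 → 100 → 80 → 64 → 50.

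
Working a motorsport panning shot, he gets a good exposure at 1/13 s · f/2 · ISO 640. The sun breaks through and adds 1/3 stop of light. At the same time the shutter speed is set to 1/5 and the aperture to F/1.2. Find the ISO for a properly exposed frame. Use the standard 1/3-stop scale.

ISO 80

Scene light: 1/3 stop brighter.
Shutter speed: 1/13 → 1/10 → 1/8 → 1/6 → 1/5 — 1 1/3 stops longer (brighter).
Aperture: f/2 → f/1.8 → f/1.6 → f/1.4 → f/1.2 — 1 1/3 stops opened up (brighter).
Net so far: 3 stops brighter. ISO: 640 → 500 → 400 → 320 → 250 → 200 → 160 → 125 → 100 → 80.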